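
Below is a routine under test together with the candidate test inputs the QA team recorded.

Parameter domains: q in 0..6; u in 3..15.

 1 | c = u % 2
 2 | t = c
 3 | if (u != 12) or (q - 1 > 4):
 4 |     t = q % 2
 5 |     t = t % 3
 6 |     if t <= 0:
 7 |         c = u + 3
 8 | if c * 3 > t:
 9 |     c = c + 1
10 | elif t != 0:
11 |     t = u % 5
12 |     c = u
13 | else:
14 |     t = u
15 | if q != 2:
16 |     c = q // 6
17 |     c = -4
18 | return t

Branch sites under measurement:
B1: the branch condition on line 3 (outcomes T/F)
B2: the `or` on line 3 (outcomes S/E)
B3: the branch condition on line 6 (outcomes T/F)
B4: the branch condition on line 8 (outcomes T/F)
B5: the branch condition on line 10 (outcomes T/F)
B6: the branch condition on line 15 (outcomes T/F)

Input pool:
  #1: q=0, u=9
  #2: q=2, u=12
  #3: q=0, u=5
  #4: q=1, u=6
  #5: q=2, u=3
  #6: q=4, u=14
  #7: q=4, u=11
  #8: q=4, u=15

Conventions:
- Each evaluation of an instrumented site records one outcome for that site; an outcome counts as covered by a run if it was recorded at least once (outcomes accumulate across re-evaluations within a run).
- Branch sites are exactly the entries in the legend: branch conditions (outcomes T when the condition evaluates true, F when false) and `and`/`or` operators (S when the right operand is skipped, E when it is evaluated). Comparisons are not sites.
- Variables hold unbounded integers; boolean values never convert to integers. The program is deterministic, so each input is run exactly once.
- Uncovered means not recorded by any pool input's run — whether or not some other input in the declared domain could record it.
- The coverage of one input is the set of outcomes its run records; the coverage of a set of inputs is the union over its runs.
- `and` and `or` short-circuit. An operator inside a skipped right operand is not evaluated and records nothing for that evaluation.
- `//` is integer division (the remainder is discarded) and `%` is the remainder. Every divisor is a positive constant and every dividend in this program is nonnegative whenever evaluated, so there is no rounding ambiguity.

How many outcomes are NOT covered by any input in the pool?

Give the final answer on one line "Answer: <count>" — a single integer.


run #1 (q=0, u=9) runs B2->S, B1->T, B3->T, B4->T, B6->T; records B1=T, B2=S, B3=T, B4=T, B6=T
run #2 (q=2, u=12) runs B2->E, B1->F, B4->F, B5->F, B6->F; records B1=F, B2=E, B4=F, B5=F, B6=F
run #3 (q=0, u=5) runs B2->S, B1->T, B3->T, B4->T, B6->T; records B1=T, B2=S, B3=T, B4=T, B6=T
run #4 (q=1, u=6) runs B2->S, B1->T, B3->F, B4->F, B5->T, B6->T; records B1=T, B2=S, B3=F, B4=F, B5=T, B6=T
run #5 (q=2, u=3) runs B2->S, B1->T, B3->T, B4->T, B6->F; records B1=T, B2=S, B3=T, B4=T, B6=F
run #6 (q=4, u=14) runs B2->S, B1->T, B3->T, B4->T, B6->T; records B1=T, B2=S, B3=T, B4=T, B6=T
run #7 (q=4, u=11) runs B2->S, B1->T, B3->T, B4->T, B6->T; records B1=T, B2=S, B3=T, B4=T, B6=T
run #8 (q=4, u=15) runs B2->S, B1->T, B3->T, B4->T, B6->T; records B1=T, B2=S, B3=T, B4=T, B6=T
union over the pool: B1=T, B1=F, B2=S, B2=E, B3=T, B3=F, B4=T, B4=F, B5=T, B5=F, B6=T, B6=F
uncovered (0 of 12): none
Answer: 0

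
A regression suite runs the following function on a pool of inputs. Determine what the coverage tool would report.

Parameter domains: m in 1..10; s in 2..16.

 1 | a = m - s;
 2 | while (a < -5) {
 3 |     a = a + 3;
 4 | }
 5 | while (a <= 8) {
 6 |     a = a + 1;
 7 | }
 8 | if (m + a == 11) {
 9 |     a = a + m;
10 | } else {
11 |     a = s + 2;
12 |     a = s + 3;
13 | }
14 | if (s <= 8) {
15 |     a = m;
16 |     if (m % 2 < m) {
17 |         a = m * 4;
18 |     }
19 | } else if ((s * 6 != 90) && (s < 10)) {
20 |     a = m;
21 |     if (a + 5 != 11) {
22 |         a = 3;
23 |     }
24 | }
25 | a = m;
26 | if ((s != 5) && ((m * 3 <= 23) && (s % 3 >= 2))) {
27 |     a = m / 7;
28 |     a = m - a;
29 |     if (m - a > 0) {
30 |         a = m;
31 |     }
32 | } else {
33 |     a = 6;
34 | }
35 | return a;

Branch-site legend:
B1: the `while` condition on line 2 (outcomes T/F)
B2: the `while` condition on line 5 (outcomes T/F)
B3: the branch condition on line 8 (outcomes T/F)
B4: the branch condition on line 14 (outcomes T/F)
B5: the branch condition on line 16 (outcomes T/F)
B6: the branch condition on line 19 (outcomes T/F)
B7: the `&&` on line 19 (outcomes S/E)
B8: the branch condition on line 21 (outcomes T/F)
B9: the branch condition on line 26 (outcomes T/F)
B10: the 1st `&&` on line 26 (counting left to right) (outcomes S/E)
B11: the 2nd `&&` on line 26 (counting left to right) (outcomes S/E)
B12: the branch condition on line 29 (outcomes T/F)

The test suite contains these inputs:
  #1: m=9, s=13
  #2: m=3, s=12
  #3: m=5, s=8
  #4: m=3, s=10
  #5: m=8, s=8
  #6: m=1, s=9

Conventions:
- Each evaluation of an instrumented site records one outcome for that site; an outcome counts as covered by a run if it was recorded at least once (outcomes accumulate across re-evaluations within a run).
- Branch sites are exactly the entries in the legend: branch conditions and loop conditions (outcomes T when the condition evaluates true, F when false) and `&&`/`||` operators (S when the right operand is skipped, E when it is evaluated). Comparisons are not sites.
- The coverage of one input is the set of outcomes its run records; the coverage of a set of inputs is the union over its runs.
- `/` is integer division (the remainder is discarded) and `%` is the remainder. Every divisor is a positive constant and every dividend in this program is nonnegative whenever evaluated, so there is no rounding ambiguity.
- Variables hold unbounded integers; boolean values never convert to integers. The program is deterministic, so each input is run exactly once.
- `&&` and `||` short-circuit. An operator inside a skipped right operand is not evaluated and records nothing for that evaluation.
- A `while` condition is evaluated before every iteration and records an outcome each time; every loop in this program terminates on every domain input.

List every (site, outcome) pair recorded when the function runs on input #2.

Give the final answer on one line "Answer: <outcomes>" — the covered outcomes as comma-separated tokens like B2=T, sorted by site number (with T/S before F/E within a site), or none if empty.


Running input #2 (m=3, s=12), event by event:
  B1->T, B1->T, B1->F, B2->T, B2->T, B2->T, B2->T, B2->T, B2->T, B2->T
  B2->T, B2->T, B2->T, B2->T, B2->T, B2->F, B3->F, B4->F, B7->E, B6->F
  B10->E, B11->E, B9->F
deduplicating events, the covered set is: B1=T, B1=F, B2=T, B2=F, B3=F, B4=F, B6=F, B7=E, B9=F, B10=E, B11=E
Answer: B1=T, B1=F, B2=T, B2=F, B3=F, B4=F, B6=F, B7=E, B9=F, B10=E, B11=E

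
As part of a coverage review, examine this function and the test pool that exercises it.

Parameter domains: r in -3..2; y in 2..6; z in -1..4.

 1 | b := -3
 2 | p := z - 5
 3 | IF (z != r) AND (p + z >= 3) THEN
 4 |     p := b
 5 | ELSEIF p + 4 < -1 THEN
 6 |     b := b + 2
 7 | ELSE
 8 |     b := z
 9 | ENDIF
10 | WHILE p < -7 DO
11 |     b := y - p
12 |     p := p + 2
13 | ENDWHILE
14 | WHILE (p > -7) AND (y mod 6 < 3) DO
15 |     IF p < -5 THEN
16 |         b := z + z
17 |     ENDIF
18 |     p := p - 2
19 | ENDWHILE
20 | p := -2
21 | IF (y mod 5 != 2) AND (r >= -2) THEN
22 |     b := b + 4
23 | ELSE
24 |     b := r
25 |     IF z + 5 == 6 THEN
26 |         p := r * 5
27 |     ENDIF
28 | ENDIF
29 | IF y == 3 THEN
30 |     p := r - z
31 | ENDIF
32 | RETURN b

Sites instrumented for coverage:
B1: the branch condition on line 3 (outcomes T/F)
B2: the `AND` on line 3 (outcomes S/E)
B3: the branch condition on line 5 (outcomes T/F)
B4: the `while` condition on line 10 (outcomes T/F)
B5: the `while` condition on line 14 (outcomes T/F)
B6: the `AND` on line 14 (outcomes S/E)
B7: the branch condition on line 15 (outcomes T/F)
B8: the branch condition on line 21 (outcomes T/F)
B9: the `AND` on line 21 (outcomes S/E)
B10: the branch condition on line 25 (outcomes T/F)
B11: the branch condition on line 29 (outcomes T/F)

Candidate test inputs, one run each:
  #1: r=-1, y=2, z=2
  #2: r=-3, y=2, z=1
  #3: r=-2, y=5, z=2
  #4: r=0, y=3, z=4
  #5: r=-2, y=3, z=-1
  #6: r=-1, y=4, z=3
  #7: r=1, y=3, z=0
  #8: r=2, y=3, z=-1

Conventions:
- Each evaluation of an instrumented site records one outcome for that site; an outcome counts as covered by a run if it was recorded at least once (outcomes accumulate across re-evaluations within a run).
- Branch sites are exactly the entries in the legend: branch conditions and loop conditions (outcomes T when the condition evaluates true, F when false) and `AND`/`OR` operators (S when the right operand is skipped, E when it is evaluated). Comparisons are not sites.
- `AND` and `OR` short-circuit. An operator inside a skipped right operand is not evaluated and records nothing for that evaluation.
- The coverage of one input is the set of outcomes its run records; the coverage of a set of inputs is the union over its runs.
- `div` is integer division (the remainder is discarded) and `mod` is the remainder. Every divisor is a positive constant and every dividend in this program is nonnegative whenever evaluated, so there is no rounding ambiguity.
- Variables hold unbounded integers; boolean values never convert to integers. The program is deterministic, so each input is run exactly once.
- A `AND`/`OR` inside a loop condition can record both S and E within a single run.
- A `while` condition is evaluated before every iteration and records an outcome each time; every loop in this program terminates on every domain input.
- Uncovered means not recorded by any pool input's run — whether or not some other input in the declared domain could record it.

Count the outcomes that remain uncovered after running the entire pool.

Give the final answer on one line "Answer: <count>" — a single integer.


#1 (r=-1, y=2, z=2) -> B2->E, B1->F, B3->F, B4->F, B6->E, B5->T, B7->F, B6->E, B5->T, B7->F, B6->S, B5->F, B9->S, B8->F, ...; covered: B1=F, B2=E, B3=F, B4=F, B5=T, B5=F, B6=S, B6=E, B7=F, B8=F, B9=S, B10=F, B11=F
#2 (r=-3, y=2, z=1) -> B2->E, B1->F, B3->F, B4->F, B6->E, B5->T, B7->F, B6->E, B5->T, B7->T, B6->S, B5->F, B9->S, B8->F, ...; covered: B1=F, B2=E, B3=F, B4=F, B5=T, B5=F, B6=S, B6=E, B7=T, B7=F, B8=F, B9=S, B10=T, B11=F
#3 (r=-2, y=5, z=2) -> B2->E, B1->F, B3->F, B4->F, B6->E, B5->F, B9->E, B8->T, B11->F; covered: B1=F, B2=E, B3=F, B4=F, B5=F, B6=E, B8=T, B9=E, B11=F
#4 (r=0, y=3, z=4) -> B2->E, B1->T, B4->F, B6->E, B5->F, B9->E, B8->T, B11->T; covered: B1=T, B2=E, B4=F, B5=F, B6=E, B8=T, B9=E, B11=T
#5 (r=-2, y=3, z=-1) -> B2->E, B1->F, B3->T, B4->F, B6->E, B5->F, B9->E, B8->T, B11->T; covered: B1=F, B2=E, B3=T, B4=F, B5=F, B6=E, B8=T, B9=E, B11=T
#6 (r=-1, y=4, z=3) -> B2->E, B1->F, B3->F, B4->F, B6->E, B5->F, B9->E, B8->T, B11->F; covered: B1=F, B2=E, B3=F, B4=F, B5=F, B6=E, B8=T, B9=E, B11=F
#7 (r=1, y=3, z=0) -> B2->E, B1->F, B3->F, B4->F, B6->E, B5->F, B9->E, B8->T, B11->T; covered: B1=F, B2=E, B3=F, B4=F, B5=F, B6=E, B8=T, B9=E, B11=T
#8 (r=2, y=3, z=-1) -> B2->E, B1->F, B3->T, B4->F, B6->E, B5->F, B9->E, B8->T, B11->T; covered: B1=F, B2=E, B3=T, B4=F, B5=F, B6=E, B8=T, B9=E, B11=T
union over the pool: B1=T, B1=F, B2=E, B3=T, B3=F, B4=F, B5=T, B5=F, B6=S, B6=E, B7=T, B7=F, B8=T, B8=F, B9=S, B9=E, B10=T, B10=F, B11=T, B11=F
uncovered (2 of 22): B2=S, B4=T
Answer: 2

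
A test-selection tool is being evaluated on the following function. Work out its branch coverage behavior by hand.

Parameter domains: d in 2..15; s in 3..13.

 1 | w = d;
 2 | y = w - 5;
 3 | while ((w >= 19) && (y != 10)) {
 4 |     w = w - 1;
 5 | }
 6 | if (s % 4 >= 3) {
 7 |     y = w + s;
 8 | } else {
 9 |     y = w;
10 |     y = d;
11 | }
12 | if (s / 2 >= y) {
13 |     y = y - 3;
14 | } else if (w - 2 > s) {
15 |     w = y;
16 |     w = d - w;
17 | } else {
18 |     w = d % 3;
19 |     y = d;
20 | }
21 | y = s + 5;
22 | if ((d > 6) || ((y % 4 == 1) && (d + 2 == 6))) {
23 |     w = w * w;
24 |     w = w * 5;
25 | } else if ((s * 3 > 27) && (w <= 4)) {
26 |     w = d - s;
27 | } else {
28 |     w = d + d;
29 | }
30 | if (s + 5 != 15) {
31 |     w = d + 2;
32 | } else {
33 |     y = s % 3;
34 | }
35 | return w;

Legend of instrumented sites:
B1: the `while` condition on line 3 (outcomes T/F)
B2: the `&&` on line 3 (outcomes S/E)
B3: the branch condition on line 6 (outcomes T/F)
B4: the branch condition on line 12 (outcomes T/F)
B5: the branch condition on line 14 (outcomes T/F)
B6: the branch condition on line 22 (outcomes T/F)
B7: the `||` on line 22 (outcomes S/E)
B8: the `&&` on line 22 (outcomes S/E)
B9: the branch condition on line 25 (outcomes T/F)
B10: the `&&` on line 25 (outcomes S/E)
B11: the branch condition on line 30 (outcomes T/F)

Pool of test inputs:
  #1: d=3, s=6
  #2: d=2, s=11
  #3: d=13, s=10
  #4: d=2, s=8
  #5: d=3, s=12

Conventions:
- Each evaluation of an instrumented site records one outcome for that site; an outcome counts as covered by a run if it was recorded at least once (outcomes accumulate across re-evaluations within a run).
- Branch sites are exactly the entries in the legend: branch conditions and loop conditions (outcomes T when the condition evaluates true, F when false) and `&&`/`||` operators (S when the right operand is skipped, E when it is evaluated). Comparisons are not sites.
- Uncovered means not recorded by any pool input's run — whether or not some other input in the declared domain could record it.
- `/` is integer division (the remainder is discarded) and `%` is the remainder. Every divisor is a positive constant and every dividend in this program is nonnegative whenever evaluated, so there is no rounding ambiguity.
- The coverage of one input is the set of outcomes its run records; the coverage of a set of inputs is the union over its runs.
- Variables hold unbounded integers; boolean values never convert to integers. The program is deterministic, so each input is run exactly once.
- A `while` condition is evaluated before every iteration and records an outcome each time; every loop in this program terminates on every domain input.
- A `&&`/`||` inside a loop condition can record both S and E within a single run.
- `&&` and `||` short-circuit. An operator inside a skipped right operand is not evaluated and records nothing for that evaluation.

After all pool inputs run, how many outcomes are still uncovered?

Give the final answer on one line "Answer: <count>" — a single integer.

test 1 (d=3, s=6) fires B2->S, B1->F, B3->F, B4->T, B7->E, B8->S, B6->F, B10->S, B9->F, B11->T; hits B1=F, B2=S, B3=F, B4=T, B6=F, B7=E, B8=S, B9=F, B10=S, B11=T
test 2 (d=2, s=11) fires B2->S, B1->F, B3->T, B4->F, B5->F, B7->E, B8->S, B6->F, B10->E, B9->T, B11->T; hits B1=F, B2=S, B3=T, B4=F, B5=F, B6=F, B7=E, B8=S, B9=T, B10=E, B11=T
test 3 (d=13, s=10) fires B2->S, B1->F, B3->F, B4->F, B5->T, B7->S, B6->T, B11->F; hits B1=F, B2=S, B3=F, B4=F, B5=T, B6=T, B7=S, B11=F
test 4 (d=2, s=8) fires B2->S, B1->F, B3->F, B4->T, B7->E, B8->E, B6->F, B10->S, B9->F, B11->T; hits B1=F, B2=S, B3=F, B4=T, B6=F, B7=E, B8=E, B9=F, B10=S, B11=T
test 5 (d=3, s=12) fires B2->S, B1->F, B3->F, B4->T, B7->E, B8->E, B6->F, B10->E, B9->T, B11->T; hits B1=F, B2=S, B3=F, B4=T, B6=F, B7=E, B8=E, B9=T, B10=E, B11=T
union over the pool: B1=F, B2=S, B3=T, B3=F, B4=T, B4=F, B5=T, B5=F, B6=T, B6=F, B7=S, B7=E, B8=S, B8=E, B9=T, B9=F, B10=S, B10=E, B11=T, B11=F
uncovered (2 of 22): B1=T, B2=E

Answer: 2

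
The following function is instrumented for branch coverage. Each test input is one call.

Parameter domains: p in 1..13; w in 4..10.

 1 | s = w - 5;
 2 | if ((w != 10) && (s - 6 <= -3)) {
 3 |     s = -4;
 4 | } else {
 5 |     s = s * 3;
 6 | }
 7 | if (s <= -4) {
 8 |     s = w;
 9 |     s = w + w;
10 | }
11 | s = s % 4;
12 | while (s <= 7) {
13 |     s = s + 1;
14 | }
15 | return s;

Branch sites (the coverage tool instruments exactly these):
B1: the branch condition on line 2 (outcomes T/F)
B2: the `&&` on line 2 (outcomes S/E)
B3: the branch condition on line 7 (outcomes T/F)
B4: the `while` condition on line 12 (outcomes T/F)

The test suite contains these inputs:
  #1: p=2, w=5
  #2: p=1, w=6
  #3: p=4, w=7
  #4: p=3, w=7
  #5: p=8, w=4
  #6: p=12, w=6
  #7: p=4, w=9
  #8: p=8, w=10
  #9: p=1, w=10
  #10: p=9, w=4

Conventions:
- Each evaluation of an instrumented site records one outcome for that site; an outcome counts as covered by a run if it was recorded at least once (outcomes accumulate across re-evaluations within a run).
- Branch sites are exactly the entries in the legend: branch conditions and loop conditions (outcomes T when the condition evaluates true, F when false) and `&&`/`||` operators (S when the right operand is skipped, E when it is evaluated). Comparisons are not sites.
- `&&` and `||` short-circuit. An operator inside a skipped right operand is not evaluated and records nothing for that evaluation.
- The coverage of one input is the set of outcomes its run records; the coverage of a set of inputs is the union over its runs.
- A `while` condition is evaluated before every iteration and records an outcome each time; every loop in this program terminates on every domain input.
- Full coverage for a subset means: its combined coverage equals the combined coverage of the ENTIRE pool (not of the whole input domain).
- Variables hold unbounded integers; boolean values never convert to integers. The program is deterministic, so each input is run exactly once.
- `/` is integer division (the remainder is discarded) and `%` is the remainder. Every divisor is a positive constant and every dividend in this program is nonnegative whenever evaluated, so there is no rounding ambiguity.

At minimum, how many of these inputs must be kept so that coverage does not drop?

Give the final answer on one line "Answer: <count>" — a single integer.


run #1 (p=2, w=5) runs B2->E, B1->T, B3->T, B4->T, B4->T, B4->T, B4->T, B4->T, B4->T, B4->F; records B1=T, B2=E, B3=T, B4=T, B4=F
run #2 (p=1, w=6) runs B2->E, B1->T, B3->T, B4->T, B4->T, B4->T, B4->T, B4->T, B4->T, B4->T, B4->T, B4->F; records B1=T, B2=E, B3=T, B4=T, B4=F
run #3 (p=4, w=7) runs B2->E, B1->T, B3->T, B4->T, B4->T, B4->T, B4->T, B4->T, B4->T, B4->F; records B1=T, B2=E, B3=T, B4=T, B4=F
run #4 (p=3, w=7) runs B2->E, B1->T, B3->T, B4->T, B4->T, B4->T, B4->T, B4->T, B4->T, B4->F; records B1=T, B2=E, B3=T, B4=T, B4=F
run #5 (p=8, w=4) runs B2->E, B1->T, B3->T, B4->T, B4->T, B4->T, B4->T, B4->T, B4->T, B4->T, B4->T, B4->F; records B1=T, B2=E, B3=T, B4=T, B4=F
run #6 (p=12, w=6) runs B2->E, B1->T, B3->T, B4->T, B4->T, B4->T, B4->T, B4->T, B4->T, B4->T, B4->T, B4->F; records B1=T, B2=E, B3=T, B4=T, B4=F
run #7 (p=4, w=9) runs B2->E, B1->F, B3->F, B4->T, B4->T, B4->T, B4->T, B4->T, B4->T, B4->T, B4->T, B4->F; records B1=F, B2=E, B3=F, B4=T, B4=F
run #8 (p=8, w=10) runs B2->S, B1->F, B3->F, B4->T, B4->T, B4->T, B4->T, B4->T, B4->F; records B1=F, B2=S, B3=F, B4=T, B4=F
run #9 (p=1, w=10) runs B2->S, B1->F, B3->F, B4->T, B4->T, B4->T, B4->T, B4->T, B4->F; records B1=F, B2=S, B3=F, B4=T, B4=F
run #10 (p=9, w=4) runs B2->E, B1->T, B3->T, B4->T, B4->T, B4->T, B4->T, B4->T, B4->T, B4->T, B4->T, B4->F; records B1=T, B2=E, B3=T, B4=T, B4=F
union over all inputs: B1=T, B1=F, B2=S, B2=E, B3=T, B3=F, B4=T, B4=F (8 outcomes)
every size-1 subset falls short of the 8 outcomes (best: 5/8)
the canonical winner is {1, 8}: size 2, full 8-outcome coverage, earliest index list among size-2 covers
Answer: 2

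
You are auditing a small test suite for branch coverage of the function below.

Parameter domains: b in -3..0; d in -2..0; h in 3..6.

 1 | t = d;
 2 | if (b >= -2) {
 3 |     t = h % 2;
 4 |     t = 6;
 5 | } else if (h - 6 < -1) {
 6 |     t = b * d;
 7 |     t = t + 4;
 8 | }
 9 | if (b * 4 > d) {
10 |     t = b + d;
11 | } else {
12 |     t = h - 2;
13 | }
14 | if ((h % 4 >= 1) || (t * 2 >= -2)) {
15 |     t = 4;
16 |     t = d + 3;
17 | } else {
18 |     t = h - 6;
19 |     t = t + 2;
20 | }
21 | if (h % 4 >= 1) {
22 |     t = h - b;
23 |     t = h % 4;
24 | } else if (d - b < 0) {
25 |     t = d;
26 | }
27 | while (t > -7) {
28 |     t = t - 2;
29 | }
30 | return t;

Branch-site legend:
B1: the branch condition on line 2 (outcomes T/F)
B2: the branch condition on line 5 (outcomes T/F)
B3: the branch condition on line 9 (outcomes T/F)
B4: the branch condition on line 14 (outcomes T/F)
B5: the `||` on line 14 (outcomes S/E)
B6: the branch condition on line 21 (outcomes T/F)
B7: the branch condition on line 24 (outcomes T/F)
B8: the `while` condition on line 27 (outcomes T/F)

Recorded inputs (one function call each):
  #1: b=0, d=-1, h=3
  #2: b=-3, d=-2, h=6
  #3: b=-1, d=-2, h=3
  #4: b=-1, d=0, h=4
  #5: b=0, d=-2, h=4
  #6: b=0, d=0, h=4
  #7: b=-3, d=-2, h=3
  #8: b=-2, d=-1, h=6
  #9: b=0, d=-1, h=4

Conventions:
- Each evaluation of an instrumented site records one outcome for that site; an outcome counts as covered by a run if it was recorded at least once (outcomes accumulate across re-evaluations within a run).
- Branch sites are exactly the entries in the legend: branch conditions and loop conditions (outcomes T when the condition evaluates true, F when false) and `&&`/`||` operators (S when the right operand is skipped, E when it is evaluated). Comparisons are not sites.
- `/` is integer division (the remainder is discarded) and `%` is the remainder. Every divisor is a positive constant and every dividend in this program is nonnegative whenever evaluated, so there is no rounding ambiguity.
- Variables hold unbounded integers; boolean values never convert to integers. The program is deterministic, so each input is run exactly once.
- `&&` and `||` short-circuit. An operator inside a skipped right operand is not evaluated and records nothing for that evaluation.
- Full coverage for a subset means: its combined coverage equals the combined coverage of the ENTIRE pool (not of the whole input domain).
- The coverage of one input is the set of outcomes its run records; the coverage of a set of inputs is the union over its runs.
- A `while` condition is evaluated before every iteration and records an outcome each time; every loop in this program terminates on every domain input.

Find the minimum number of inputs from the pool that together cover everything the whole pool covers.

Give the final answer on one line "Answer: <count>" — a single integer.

input #1 (b=0, d=-1, h=3): events B1->T, B3->T, B5->S, B4->T, B6->T, B8->T, B8->T, B8->T, B8->T, B8->T, B8->F; covers B1=T, B3=T, B4=T, B5=S, B6=T, B8=T, B8=F
input #2 (b=-3, d=-2, h=6): events B1->F, B2->F, B3->F, B5->S, B4->T, B6->T, B8->T, B8->T, B8->T, B8->T, B8->T, B8->F; covers B1=F, B2=F, B3=F, B4=T, B5=S, B6=T, B8=T, B8=F
input #3 (b=-1, d=-2, h=3): events B1->T, B3->F, B5->S, B4->T, B6->T, B8->T, B8->T, B8->T, B8->T, B8->T, B8->F; covers B1=T, B3=F, B4=T, B5=S, B6=T, B8=T, B8=F
input #4 (b=-1, d=0, h=4): events B1->T, B3->F, B5->E, B4->T, B6->F, B7->F, B8->T, B8->T, B8->T, B8->T, B8->T, B8->F; covers B1=T, B3=F, B4=T, B5=E, B6=F, B7=F, B8=T, B8=F
input #5 (b=0, d=-2, h=4): events B1->T, B3->T, B5->E, B4->F, B6->F, B7->T, B8->T, B8->T, B8->T, B8->F; covers B1=T, B3=T, B4=F, B5=E, B6=F, B7=T, B8=T, B8=F
input #6 (b=0, d=0, h=4): events B1->T, B3->F, B5->E, B4->T, B6->F, B7->F, B8->T, B8->T, B8->T, B8->T, B8->T, B8->F; covers B1=T, B3=F, B4=T, B5=E, B6=F, B7=F, B8=T, B8=F
input #7 (b=-3, d=-2, h=3): events B1->F, B2->T, B3->F, B5->S, B4->T, B6->T, B8->T, B8->T, B8->T, B8->T, B8->T, B8->F; covers B1=F, B2=T, B3=F, B4=T, B5=S, B6=T, B8=T, B8=F
input #8 (b=-2, d=-1, h=6): events B1->T, B3->F, B5->S, B4->T, B6->T, B8->T, B8->T, B8->T, B8->T, B8->T, B8->F; covers B1=T, B3=F, B4=T, B5=S, B6=T, B8=T, B8=F
input #9 (b=0, d=-1, h=4): events B1->T, B3->T, B5->E, B4->T, B6->F, B7->T, B8->T, B8->T, B8->T, B8->F; covers B1=T, B3=T, B4=T, B5=E, B6=F, B7=T, B8=T, B8=F
pool-wide coverage (16 outcomes): B1=T, B1=F, B2=T, B2=F, B3=T, B3=F, B4=T, B4=F, B5=S, B5=E, B6=T, B6=F, B7=T, B7=F, B8=T, B8=F
no size-1 subset reaches all 16 outcomes (best union: 8/16)
no size-2 subset reaches all 16 outcomes (best union: 14/16)
no size-3 subset reaches all 16 outcomes (best union: 15/16)
the canonical winner is {2, 4, 5, 7}: size 4, full 16-outcome coverage, earliest index list among size-4 covers

Answer: 4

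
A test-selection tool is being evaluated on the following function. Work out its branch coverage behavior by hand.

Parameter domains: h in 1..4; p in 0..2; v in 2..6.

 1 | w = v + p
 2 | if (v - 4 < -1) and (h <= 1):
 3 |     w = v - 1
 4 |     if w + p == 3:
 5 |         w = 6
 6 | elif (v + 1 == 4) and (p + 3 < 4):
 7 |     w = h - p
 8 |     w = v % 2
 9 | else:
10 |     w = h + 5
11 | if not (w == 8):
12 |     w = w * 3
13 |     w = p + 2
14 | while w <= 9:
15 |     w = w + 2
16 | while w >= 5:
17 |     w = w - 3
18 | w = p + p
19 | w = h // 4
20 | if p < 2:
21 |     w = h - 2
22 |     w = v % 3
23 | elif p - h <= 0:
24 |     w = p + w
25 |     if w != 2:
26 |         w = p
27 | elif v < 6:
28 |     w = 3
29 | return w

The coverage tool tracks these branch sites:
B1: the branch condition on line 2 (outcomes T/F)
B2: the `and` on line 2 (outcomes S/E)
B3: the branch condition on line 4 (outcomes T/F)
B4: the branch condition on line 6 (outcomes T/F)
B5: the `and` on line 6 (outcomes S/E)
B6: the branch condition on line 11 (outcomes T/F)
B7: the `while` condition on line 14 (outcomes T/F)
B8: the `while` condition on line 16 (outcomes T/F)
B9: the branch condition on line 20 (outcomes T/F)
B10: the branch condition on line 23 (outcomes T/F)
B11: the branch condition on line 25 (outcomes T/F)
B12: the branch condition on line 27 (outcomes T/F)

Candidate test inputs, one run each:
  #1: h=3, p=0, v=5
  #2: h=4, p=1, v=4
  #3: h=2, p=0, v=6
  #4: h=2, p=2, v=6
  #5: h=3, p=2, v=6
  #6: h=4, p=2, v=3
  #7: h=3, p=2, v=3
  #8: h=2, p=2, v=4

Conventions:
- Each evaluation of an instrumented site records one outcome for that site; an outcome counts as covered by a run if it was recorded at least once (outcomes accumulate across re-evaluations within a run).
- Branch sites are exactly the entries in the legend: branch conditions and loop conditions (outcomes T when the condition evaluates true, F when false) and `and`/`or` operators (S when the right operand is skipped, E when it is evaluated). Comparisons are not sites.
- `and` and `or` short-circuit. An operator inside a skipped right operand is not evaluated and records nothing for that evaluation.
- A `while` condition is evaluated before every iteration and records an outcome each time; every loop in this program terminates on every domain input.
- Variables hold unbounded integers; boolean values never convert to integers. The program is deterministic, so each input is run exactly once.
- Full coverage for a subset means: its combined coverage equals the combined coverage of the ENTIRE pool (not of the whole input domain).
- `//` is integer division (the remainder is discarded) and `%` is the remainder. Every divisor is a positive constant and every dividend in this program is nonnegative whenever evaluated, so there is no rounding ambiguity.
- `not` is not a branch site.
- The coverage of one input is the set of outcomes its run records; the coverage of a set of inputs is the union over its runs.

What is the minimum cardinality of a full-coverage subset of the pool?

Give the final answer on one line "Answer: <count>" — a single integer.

#1 (h=3, p=0, v=5) -> B2->S, B1->F, B5->S, B4->F, B6->F, B7->T, B7->F, B8->T, B8->T, B8->F, B9->T; covered: B1=F, B2=S, B4=F, B5=S, B6=F, B7=T, B7=F, B8=T, B8=F, B9=T
#2 (h=4, p=1, v=4) -> B2->S, B1->F, B5->S, B4->F, B6->T, B7->T, B7->T, B7->T, B7->T, B7->F, B8->T, B8->T, B8->T, B8->F, ...; covered: B1=F, B2=S, B4=F, B5=S, B6=T, B7=T, B7=F, B8=T, B8=F, B9=T
#3 (h=2, p=0, v=6) -> B2->S, B1->F, B5->S, B4->F, B6->T, B7->T, B7->T, B7->T, B7->T, B7->F, B8->T, B8->T, B8->F, B9->T; covered: B1=F, B2=S, B4=F, B5=S, B6=T, B7=T, B7=F, B8=T, B8=F, B9=T
#4 (h=2, p=2, v=6) -> B2->S, B1->F, B5->S, B4->F, B6->T, B7->T, B7->T, B7->T, B7->F, B8->T, B8->T, B8->F, B9->F, B10->T, ...; covered: B1=F, B2=S, B4=F, B5=S, B6=T, B7=T, B7=F, B8=T, B8=F, B9=F, B10=T, B11=F
#5 (h=3, p=2, v=6) -> B2->S, B1->F, B5->S, B4->F, B6->F, B7->T, B7->F, B8->T, B8->T, B8->F, B9->F, B10->T, B11->F; covered: B1=F, B2=S, B4=F, B5=S, B6=F, B7=T, B7=F, B8=T, B8=F, B9=F, B10=T, B11=F
#6 (h=4, p=2, v=3) -> B2->S, B1->F, B5->E, B4->F, B6->T, B7->T, B7->T, B7->T, B7->F, B8->T, B8->T, B8->F, B9->F, B10->T, ...; covered: B1=F, B2=S, B4=F, B5=E, B6=T, B7=T, B7=F, B8=T, B8=F, B9=F, B10=T, B11=T
#7 (h=3, p=2, v=3) -> B2->S, B1->F, B5->E, B4->F, B6->F, B7->T, B7->F, B8->T, B8->T, B8->F, B9->F, B10->T, B11->F; covered: B1=F, B2=S, B4=F, B5=E, B6=F, B7=T, B7=F, B8=T, B8=F, B9=F, B10=T, B11=F
#8 (h=2, p=2, v=4) -> B2->S, B1->F, B5->S, B4->F, B6->T, B7->T, B7->T, B7->T, B7->F, B8->T, B8->T, B8->F, B9->F, B10->T, ...; covered: B1=F, B2=S, B4=F, B5=S, B6=T, B7=T, B7=F, B8=T, B8=F, B9=F, B10=T, B11=F
pool-wide coverage (16 outcomes): B1=F, B2=S, B4=F, B5=S, B5=E, B6=T, B6=F, B7=T, B7=F, B8=T, B8=F, B9=T, B9=F, B10=T, B11=T, B11=F
checked all size-1 subsets: none covers 16 outcomes (max 12/16)
checked all size-2 subsets: none covers 16 outcomes (max 15/16)
inputs {1, 4, 6} (size 3) cover everything; no size-3 subset with a lexicographically smaller index list covers all 16

Answer: 3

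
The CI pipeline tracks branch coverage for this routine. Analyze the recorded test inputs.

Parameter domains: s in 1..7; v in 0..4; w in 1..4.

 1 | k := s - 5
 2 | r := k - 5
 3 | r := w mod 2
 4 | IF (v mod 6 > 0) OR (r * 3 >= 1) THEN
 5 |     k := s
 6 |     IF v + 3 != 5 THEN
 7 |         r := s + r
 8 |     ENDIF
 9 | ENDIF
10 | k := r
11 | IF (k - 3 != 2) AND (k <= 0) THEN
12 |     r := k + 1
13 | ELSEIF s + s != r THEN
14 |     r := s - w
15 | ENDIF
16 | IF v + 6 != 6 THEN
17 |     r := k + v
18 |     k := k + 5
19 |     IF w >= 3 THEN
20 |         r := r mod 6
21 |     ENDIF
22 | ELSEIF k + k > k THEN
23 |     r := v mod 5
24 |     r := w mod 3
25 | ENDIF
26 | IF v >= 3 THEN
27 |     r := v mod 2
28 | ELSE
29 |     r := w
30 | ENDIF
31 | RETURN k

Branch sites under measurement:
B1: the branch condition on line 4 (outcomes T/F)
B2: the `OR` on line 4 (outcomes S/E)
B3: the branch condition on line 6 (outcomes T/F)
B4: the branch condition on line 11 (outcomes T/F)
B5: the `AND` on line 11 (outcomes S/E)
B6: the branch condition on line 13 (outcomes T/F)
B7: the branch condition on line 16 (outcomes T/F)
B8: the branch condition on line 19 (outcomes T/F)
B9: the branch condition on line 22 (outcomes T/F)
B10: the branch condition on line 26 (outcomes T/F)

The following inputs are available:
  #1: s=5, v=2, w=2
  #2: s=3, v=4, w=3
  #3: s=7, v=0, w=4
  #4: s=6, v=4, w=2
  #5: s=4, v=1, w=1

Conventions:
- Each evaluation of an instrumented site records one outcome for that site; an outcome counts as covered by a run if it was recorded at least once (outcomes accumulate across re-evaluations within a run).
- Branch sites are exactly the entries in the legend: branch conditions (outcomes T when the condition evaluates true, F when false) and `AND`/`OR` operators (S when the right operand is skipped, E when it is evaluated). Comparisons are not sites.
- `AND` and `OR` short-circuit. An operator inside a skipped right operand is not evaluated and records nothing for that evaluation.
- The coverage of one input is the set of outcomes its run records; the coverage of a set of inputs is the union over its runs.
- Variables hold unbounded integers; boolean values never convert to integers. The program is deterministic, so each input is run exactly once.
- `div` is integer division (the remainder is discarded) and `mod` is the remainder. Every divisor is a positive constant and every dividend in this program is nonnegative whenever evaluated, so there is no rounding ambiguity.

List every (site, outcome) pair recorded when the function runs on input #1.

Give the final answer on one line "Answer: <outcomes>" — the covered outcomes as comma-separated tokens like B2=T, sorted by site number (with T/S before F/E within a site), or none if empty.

Running input #1 (s=5, v=2, w=2), event by event:
  B2->S, B1->T, B3->F, B5->E, B4->T, B7->T, B8->F, B10->F
distinct outcomes covered: B1=T, B2=S, B3=F, B4=T, B5=E, B7=T, B8=F, B10=F

Answer: B1=T, B2=S, B3=F, B4=T, B5=E, B7=T, B8=F, B10=F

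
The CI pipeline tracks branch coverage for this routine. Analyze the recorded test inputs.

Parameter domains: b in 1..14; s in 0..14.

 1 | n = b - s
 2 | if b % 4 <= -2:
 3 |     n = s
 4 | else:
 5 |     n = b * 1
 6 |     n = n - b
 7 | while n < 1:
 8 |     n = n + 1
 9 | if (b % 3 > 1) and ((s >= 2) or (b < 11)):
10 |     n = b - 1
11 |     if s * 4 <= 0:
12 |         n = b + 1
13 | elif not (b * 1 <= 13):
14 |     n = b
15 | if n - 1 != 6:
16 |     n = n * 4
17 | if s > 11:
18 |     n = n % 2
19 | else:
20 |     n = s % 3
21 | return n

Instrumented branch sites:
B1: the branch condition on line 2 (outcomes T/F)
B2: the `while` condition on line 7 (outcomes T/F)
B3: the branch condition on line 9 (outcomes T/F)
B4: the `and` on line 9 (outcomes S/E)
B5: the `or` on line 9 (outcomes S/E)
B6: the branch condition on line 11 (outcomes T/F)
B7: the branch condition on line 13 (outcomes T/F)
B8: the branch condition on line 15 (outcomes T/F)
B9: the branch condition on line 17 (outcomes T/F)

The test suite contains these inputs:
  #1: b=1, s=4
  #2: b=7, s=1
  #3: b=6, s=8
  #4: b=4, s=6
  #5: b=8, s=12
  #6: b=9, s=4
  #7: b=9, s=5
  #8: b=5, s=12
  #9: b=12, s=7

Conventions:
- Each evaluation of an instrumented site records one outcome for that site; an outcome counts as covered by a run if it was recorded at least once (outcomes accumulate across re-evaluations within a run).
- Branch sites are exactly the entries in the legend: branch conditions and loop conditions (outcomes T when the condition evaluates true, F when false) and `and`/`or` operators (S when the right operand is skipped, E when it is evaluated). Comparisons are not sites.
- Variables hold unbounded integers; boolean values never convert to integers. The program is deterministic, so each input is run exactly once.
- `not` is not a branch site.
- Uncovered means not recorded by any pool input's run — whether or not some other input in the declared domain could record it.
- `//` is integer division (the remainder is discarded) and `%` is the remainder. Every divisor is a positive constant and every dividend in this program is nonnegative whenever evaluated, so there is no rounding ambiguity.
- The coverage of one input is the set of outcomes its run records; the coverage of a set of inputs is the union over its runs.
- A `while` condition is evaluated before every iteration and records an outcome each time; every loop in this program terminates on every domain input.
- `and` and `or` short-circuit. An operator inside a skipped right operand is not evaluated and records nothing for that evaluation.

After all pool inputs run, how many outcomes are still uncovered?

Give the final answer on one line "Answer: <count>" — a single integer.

test 1 (b=1, s=4) fires B1->F, B2->T, B2->F, B4->S, B3->F, B7->F, B8->T, B9->F; hits B1=F, B2=T, B2=F, B3=F, B4=S, B7=F, B8=T, B9=F
test 2 (b=7, s=1) fires B1->F, B2->T, B2->F, B4->S, B3->F, B7->F, B8->T, B9->F; hits B1=F, B2=T, B2=F, B3=F, B4=S, B7=F, B8=T, B9=F
test 3 (b=6, s=8) fires B1->F, B2->T, B2->F, B4->S, B3->F, B7->F, B8->T, B9->F; hits B1=F, B2=T, B2=F, B3=F, B4=S, B7=F, B8=T, B9=F
test 4 (b=4, s=6) fires B1->F, B2->T, B2->F, B4->S, B3->F, B7->F, B8->T, B9->F; hits B1=F, B2=T, B2=F, B3=F, B4=S, B7=F, B8=T, B9=F
test 5 (b=8, s=12) fires B1->F, B2->T, B2->F, B4->E, B5->S, B3->T, B6->F, B8->F, B9->T; hits B1=F, B2=T, B2=F, B3=T, B4=E, B5=S, B6=F, B8=F, B9=T
test 6 (b=9, s=4) fires B1->F, B2->T, B2->F, B4->S, B3->F, B7->F, B8->T, B9->F; hits B1=F, B2=T, B2=F, B3=F, B4=S, B7=F, B8=T, B9=F
test 7 (b=9, s=5) fires B1->F, B2->T, B2->F, B4->S, B3->F, B7->F, B8->T, B9->F; hits B1=F, B2=T, B2=F, B3=F, B4=S, B7=F, B8=T, B9=F
test 8 (b=5, s=12) fires B1->F, B2->T, B2->F, B4->E, B5->S, B3->T, B6->F, B8->T, B9->T; hits B1=F, B2=T, B2=F, B3=T, B4=E, B5=S, B6=F, B8=T, B9=T
test 9 (b=12, s=7) fires B1->F, B2->T, B2->F, B4->S, B3->F, B7->F, B8->T, B9->F; hits B1=F, B2=T, B2=F, B3=F, B4=S, B7=F, B8=T, B9=F
union over the pool: B1=F, B2=T, B2=F, B3=T, B3=F, B4=S, B4=E, B5=S, B6=F, B7=F, B8=T, B8=F, B9=T, B9=F
uncovered (4 of 18): B1=T, B5=E, B6=T, B7=T

Answer: 4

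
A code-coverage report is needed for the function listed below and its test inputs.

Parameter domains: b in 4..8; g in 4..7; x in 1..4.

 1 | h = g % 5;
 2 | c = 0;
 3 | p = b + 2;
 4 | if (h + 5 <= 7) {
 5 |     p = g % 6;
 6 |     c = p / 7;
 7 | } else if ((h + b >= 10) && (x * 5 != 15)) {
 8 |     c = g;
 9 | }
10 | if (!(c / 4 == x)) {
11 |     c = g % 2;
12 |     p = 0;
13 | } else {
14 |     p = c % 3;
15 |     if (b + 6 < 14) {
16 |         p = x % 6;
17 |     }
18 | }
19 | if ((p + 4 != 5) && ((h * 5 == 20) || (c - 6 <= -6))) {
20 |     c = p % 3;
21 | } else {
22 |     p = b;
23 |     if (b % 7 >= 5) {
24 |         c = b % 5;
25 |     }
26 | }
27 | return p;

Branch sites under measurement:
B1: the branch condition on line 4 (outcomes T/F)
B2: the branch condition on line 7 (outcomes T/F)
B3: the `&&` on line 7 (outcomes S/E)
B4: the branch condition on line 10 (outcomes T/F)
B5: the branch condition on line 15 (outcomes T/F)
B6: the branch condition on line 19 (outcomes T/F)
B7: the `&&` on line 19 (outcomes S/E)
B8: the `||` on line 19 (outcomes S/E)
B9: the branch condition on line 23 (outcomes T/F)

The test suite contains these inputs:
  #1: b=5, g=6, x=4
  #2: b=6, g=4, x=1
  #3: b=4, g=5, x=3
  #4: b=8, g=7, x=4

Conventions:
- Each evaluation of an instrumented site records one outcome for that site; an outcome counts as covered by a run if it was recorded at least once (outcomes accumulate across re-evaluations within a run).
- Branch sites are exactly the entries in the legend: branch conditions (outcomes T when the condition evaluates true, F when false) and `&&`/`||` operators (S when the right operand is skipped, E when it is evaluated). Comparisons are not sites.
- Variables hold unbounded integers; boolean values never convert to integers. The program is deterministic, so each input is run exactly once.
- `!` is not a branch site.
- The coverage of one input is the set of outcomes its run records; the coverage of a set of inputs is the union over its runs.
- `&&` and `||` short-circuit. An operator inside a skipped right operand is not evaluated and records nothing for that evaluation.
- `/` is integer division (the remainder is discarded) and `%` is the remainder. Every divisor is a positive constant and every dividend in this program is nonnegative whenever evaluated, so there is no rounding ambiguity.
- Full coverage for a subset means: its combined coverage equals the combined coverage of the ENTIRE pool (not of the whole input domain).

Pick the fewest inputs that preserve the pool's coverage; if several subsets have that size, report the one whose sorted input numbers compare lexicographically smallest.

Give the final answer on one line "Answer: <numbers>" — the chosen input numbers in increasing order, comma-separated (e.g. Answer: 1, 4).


#1 (b=5, g=6, x=4) -> B1->T, B4->T, B7->E, B8->E, B6->T; covered: B1=T, B4=T, B6=T, B7=E, B8=E
#2 (b=6, g=4, x=1) -> B1->F, B3->E, B2->T, B4->F, B5->T, B7->S, B6->F, B9->T; covered: B1=F, B2=T, B3=E, B4=F, B5=T, B6=F, B7=S, B9=T
#3 (b=4, g=5, x=3) -> B1->T, B4->T, B7->E, B8->E, B6->F, B9->F; covered: B1=T, B4=T, B6=F, B7=E, B8=E, B9=F
#4 (b=8, g=7, x=4) -> B1->T, B4->T, B7->E, B8->E, B6->F, B9->F; covered: B1=T, B4=T, B6=F, B7=E, B8=E, B9=F
union over all inputs: B1=T, B1=F, B2=T, B3=E, B4=T, B4=F, B5=T, B6=T, B6=F, B7=S, B7=E, B8=E, B9=T, B9=F (14 outcomes)
no size-1 subset reaches all 14 outcomes (best union: 8/14)
no size-2 subset reaches all 14 outcomes (best union: 13/14)
the canonical winner is {1, 2, 3}: size 3, full 14-outcome coverage, earliest index list among size-3 covers
Answer: 1, 2, 3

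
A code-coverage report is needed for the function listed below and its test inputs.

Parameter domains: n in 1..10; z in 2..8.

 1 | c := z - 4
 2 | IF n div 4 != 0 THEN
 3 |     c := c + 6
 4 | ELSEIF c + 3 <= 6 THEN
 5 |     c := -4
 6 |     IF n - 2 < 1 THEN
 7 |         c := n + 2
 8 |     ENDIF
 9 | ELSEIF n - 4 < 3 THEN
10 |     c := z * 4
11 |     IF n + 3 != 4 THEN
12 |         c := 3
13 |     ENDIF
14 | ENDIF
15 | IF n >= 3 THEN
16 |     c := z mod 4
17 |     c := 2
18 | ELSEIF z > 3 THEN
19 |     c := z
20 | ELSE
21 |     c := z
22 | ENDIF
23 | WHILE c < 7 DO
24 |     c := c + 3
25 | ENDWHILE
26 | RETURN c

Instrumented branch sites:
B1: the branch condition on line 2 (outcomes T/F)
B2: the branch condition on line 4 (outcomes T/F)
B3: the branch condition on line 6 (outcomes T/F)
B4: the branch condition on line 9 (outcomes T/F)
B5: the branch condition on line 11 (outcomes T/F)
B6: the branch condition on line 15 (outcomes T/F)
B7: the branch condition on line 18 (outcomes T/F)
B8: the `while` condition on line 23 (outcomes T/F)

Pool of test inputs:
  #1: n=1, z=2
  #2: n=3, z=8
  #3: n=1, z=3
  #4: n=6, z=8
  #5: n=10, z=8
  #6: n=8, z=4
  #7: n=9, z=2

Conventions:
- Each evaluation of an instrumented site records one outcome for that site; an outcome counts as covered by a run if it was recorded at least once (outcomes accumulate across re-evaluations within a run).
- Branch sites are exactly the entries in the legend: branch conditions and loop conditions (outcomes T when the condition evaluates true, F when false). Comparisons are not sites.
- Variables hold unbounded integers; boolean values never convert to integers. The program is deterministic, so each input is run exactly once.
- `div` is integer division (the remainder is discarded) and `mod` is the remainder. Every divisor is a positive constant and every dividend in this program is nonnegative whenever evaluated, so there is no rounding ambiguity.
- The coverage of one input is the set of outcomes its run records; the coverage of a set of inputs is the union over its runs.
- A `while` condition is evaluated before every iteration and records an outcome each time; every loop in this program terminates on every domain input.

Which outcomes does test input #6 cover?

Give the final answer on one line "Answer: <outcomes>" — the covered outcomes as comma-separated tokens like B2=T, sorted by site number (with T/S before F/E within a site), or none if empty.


Simulating input #6 (n=8, z=4) step by step:
  B1->T, B6->T, B8->T, B8->T, B8->F
as a set, this run covers: B1=T, B6=T, B8=T, B8=F
Answer: B1=T, B6=T, B8=T, B8=F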